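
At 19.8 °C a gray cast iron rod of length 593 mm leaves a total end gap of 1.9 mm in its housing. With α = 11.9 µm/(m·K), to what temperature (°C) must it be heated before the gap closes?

289 °C

α·L₀·ΔT = 1.9 mm ⇒ ΔT = 1.9 / (11.9×10⁻⁶ × 593.0) = 269.2 K.
T = 19.8 + 269.2 = 289.0 °C.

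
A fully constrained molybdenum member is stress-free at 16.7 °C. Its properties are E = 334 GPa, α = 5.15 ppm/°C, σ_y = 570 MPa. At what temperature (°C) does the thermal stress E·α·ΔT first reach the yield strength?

E·α·ΔT = 570.0 MPa ⇒ ΔT = 570.0 / (334.0×10³ × 5.15×10⁻⁶) = 331.4 K.
T = 16.7 + 331.4 = 348.1 °C.

348 °C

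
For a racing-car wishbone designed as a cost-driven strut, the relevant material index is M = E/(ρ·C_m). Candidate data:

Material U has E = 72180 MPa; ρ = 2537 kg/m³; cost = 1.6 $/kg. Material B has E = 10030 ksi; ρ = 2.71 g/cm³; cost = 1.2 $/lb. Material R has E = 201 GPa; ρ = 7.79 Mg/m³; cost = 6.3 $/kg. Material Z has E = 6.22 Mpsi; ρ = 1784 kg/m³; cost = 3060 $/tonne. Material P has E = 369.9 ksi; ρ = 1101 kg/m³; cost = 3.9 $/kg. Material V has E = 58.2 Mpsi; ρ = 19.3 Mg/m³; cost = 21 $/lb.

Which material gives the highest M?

In SI units:
  material U: E = 72.18 GPa, ρ = 2537 kg/m³, cost = 1.600 $/kg
  material B: E = 69.15 GPa, ρ = 2710 kg/m³, cost = 2.646 $/kg
  material R: E = 201.0 GPa, ρ = 7790 kg/m³, cost = 6.300 $/kg
  material Z: E = 42.89 GPa, ρ = 1784 kg/m³, cost = 3.060 $/kg
  material P: E = 2.550 GPa, ρ = 1101 kg/m³, cost = 3.900 $/kg
  material V: E = 401.3 GPa, ρ = 19300 kg/m³, cost = 46.30 $/kg
  material U: M = 17.8 MN·m per $
  material B: M = 9.65 MN·m per $
  material Z: M = 7.86 MN·m per $
  material R: M = 4.10 MN·m per $
  material P: M = 0.594 MN·m per $
  material V: M = 0.449 MN·m per $
Material U ranks first.

material U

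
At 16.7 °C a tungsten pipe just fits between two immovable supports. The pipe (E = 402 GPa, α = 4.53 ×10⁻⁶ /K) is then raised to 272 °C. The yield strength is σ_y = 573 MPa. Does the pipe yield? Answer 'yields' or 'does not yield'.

does not yield

ΔT = 255.3 K. Constrained thermal stress σ = E·α·ΔT = 402.0×10³ MPa × 4.53×10⁻⁶ × 255.3 = 465 MPa (compressive).
Compare to σ_y = 573 MPa: σ < σ_y, so it does not yield.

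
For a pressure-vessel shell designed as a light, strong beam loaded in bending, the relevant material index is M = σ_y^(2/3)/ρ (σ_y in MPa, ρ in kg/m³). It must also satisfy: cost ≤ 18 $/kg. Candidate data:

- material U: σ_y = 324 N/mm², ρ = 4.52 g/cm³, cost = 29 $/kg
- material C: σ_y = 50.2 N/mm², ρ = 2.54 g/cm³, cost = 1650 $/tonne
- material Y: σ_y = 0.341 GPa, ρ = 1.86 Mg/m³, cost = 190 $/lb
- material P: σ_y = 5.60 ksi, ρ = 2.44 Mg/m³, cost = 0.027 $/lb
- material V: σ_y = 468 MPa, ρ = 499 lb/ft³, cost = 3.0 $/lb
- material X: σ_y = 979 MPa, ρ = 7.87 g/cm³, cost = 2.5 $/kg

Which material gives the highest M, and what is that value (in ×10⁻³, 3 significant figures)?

material X, M = 12.5×10⁻³

Screen on constraints: cost ≤ 18 $/kg. Survivors: material C, material P, material V, material X.
Putting every candidate on a common basis:
  material C: σ_y = 50.20 MPa, ρ = 2540 kg/m³
  material P: σ_y = 38.61 MPa, ρ = 2440 kg/m³
  material V: σ_y = 468.0 MPa, ρ = 7993 kg/m³
  material X: σ_y = 979.0 MPa, ρ = 7870 kg/m³
  material X: M = 12.5×10⁻³
  material V: M = 7.54×10⁻³
  material C: M = 5.36×10⁻³
  material P: M = 4.68×10⁻³
Material X ranks first.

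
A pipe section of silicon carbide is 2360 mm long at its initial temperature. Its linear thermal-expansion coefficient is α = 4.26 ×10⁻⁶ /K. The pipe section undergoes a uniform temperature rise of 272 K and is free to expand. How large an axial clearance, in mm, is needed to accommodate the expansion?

2.73 mm

ΔL = α·L₀·ΔT = 4.26×10⁻⁶ × 2360 mm × 272.0 K = 2.73 mm.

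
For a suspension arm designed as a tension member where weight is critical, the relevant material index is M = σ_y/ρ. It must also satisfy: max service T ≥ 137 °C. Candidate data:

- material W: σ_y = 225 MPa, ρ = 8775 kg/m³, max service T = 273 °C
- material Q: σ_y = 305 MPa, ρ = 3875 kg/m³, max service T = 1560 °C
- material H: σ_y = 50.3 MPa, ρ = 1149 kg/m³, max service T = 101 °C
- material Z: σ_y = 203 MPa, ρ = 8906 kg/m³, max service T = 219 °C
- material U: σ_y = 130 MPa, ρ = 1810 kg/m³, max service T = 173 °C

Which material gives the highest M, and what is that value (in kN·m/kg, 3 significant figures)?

Screen on constraints: max service T ≥ 137 °C. Survivors: material W, material Q, material Z, material U.
Evaluate M for each candidate:
  material Q: M = 78.7 kN·m/kg
  material U: M = 71.8 kN·m/kg
  material W: M = 25.6 kN·m/kg
  material Z: M = 22.8 kN·m/kg
Material Q has the largest M.

material Q, M = 78.7 kN·m/kg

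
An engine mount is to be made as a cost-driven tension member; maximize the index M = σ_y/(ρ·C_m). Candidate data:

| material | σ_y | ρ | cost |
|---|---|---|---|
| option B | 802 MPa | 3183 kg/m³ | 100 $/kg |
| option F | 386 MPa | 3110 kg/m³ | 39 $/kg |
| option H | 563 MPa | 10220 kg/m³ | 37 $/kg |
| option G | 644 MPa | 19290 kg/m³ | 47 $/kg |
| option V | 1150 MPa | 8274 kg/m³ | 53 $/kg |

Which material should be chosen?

option F

Per-candidate index values:
  option F: M = 3.18 kN·m per $
  option V: M = 2.62 kN·m per $
  option B: M = 2.52 kN·m per $
  option H: M = 1.49 kN·m per $
  option G: M = 0.710 kN·m per $
Option F ranks first.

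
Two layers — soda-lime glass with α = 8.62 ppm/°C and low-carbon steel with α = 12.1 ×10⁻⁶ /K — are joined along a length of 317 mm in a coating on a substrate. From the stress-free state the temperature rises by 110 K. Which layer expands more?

low-carbon steel

α(soda-lime glass) = 8.62×10⁻⁶/K vs α(low-carbon steel) = 12.1×10⁻⁶/K.
Higher α expands more for the same ΔT: low-carbon steel.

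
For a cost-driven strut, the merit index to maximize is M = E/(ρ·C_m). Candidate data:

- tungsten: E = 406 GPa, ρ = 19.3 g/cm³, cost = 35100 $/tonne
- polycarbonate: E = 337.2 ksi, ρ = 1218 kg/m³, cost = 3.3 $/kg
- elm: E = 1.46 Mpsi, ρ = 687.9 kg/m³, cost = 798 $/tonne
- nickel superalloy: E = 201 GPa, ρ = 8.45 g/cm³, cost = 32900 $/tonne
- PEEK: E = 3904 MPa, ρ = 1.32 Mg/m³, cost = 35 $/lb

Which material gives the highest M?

Normalizing units and computing the index:
  tungsten: E = 406.0 GPa, ρ = 19300 kg/m³, cost = 35.10 $/kg
  polycarbonate: E = 2.325 GPa, ρ = 1218 kg/m³, cost = 3.300 $/kg
  elm: E = 10.07 GPa, ρ = 687.9 kg/m³, cost = 0.7980 $/kg
  nickel superalloy: E = 201.0 GPa, ρ = 8450 kg/m³, cost = 32.90 $/kg
  PEEK: E = 3.904 GPa, ρ = 1320 kg/m³, cost = 77.16 $/kg
  elm: M = 18.3 MN·m per $
  nickel superalloy: M = 0.723 MN·m per $
  tungsten: M = 0.599 MN·m per $
  polycarbonate: M = 0.578 MN·m per $
  PEEK: M = 0.0383 MN·m per $
Highest index: elm.

elm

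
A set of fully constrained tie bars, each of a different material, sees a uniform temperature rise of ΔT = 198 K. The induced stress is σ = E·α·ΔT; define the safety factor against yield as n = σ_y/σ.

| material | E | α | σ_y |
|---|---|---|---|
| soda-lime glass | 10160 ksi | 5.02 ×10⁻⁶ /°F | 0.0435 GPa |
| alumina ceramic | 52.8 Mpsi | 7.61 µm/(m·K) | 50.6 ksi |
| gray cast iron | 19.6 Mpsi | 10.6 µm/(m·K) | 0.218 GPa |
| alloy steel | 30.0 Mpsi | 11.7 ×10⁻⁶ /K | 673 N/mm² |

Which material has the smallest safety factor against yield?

soda-lime glass

With everything in SI (GPa, ×10⁻⁶/K, MPa):
  soda-lime glass: E = 70.05, α = 9.04, σ_y = 43.50 → σ = 125 MPa, n = 0.347
  alumina ceramic: E = 364.0, α = 7.61, σ_y = 348.9 → σ = 549 MPa, n = 0.636
  gray cast iron: E = 135.1, α = 10.6, σ_y = 218.0 → σ = 284 MPa, n = 0.769
  alloy steel: E = 206.8, α = 11.7, σ_y = 673.0 → σ = 479 MPa, n = 1.40
The minimum is soda-lime glass at n = 0.347.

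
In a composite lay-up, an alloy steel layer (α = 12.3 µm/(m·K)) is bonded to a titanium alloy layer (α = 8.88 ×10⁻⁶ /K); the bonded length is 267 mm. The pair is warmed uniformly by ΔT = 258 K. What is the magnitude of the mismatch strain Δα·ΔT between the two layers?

Δα = |12.3 − 8.88|×10⁻⁶/K = 3.42×10⁻⁶/K.
Mismatch strain = Δα·ΔT = 3.42×10⁻⁶ × 258.0 = 8.82×10⁻⁴.

8.82×10⁻⁴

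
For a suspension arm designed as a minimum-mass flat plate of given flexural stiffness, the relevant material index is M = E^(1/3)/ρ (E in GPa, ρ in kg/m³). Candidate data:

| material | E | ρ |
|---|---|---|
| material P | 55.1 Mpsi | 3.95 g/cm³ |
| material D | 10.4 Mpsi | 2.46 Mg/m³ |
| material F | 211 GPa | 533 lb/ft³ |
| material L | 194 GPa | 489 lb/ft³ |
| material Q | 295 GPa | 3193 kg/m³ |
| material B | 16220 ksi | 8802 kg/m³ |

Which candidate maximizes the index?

material Q

In SI units:
  material P: E = 379.9 GPa, ρ = 3950 kg/m³
  material D: E = 71.71 GPa, ρ = 2460 kg/m³
  material F: E = 211.0 GPa, ρ = 8538 kg/m³
  material L: E = 194.0 GPa, ρ = 7833 kg/m³
  material Q: E = 295.0 GPa, ρ = 3193 kg/m³
  material B: E = 111.8 GPa, ρ = 8802 kg/m³
  material Q: M = 2.08×10⁻³
  material P: M = 1.83×10⁻³
  material D: M = 1.69×10⁻³
  material L: M = 0.739×10⁻³
  material F: M = 0.697×10⁻³
  material B: M = 0.547×10⁻³
Highest index: material Q.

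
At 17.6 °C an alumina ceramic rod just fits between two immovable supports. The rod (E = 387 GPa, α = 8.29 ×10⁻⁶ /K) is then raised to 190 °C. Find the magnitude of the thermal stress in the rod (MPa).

ΔT = 172.4 K. Constrained thermal stress σ = E·α·ΔT = 387.0×10³ MPa × 8.29×10⁻⁶ × 172.4 = 553 MPa (compressive).

553 MPa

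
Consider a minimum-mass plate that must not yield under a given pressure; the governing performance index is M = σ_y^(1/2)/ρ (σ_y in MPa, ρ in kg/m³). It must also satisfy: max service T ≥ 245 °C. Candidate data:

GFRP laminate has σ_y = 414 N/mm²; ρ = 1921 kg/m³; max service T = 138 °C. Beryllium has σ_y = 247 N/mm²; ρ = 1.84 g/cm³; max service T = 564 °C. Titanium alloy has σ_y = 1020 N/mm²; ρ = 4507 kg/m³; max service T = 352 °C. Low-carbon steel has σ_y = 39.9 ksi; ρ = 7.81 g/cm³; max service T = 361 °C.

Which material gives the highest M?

Screen on constraints: max service T ≥ 245 °C. Survivors: beryllium, titanium alloy, low-carbon steel.
Putting every candidate on a common basis:
  beryllium: σ_y = 247.0 MPa, ρ = 1840 kg/m³
  titanium alloy: σ_y = 1020 MPa, ρ = 4507 kg/m³
  low-carbon steel: σ_y = 275.1 MPa, ρ = 7810 kg/m³
  beryllium: M = 8.54×10⁻³
  titanium alloy: M = 7.09×10⁻³
  low-carbon steel: M = 2.12×10⁻³
Beryllium has the largest M.

beryllium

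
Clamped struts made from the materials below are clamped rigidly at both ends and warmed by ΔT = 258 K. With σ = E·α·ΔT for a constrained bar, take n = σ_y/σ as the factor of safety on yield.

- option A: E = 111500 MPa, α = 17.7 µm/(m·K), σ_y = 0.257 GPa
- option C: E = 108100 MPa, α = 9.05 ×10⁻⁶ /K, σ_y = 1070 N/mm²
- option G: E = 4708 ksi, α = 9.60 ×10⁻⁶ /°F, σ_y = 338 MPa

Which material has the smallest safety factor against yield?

option A

Per material, after unit conversion:
  option A: E = 111.5, α = 17.7, σ_y = 257.0 → σ = 509 MPa, n = 0.505
  option C: E = 108.1, α = 9.05, σ_y = 1070 → σ = 252 MPa, n = 4.24
  option G: E = 32.46, α = 17.3, σ_y = 338.0 → σ = 145 MPa, n = 2.34
The minimum is option A at n = 0.505.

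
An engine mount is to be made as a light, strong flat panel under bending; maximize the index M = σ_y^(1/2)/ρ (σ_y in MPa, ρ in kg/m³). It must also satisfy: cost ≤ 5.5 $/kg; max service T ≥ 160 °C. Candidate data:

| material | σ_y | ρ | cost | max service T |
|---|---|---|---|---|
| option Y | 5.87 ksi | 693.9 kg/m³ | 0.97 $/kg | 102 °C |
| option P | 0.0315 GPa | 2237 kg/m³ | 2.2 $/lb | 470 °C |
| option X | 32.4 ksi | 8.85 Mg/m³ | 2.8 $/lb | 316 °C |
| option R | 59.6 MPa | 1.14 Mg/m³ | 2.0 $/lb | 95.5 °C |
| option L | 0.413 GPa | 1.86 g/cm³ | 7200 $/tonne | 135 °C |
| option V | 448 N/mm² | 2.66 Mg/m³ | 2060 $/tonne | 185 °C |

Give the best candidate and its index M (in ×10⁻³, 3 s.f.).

option V, M = 7.96×10⁻³

Screen on constraints: cost ≤ 5.5 $/kg; max service T ≥ 160 °C. Survivors: option P, option V.
Convert each candidate to consistent units, then evaluate M:
  option P: σ_y = 31.50 MPa, ρ = 2237 kg/m³
  option V: σ_y = 448.0 MPa, ρ = 2660 kg/m³
  option V: M = 7.96×10⁻³
  option P: M = 2.51×10⁻³
The maximum is for option V.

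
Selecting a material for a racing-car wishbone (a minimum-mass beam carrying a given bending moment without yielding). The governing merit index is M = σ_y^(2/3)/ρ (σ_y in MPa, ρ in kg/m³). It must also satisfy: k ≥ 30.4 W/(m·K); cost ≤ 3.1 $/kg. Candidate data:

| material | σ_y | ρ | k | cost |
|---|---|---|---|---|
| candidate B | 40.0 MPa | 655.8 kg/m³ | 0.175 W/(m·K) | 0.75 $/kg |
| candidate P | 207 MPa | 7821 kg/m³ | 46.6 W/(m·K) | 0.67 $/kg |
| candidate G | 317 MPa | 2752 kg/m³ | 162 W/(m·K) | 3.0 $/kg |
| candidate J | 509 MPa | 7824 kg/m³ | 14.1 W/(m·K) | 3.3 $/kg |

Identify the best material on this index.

candidate G

Screen on constraints: k ≥ 30.4 W/(m·K); cost ≤ 3.1 $/kg. Survivors: candidate P, candidate G.
Computing M directly (units already consistent):
  candidate G: M = 16.9×10⁻³
  candidate P: M = 4.47×10⁻³
Highest index: candidate G.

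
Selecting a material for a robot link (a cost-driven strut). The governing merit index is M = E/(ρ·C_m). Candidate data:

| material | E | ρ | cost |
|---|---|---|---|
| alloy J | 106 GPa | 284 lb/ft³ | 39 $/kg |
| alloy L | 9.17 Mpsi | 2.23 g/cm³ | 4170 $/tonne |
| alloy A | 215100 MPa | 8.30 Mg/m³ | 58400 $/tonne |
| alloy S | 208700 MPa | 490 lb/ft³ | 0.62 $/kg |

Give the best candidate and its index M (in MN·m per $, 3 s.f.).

alloy S, M = 42.9 MN·m per $

In SI units:
  alloy J: E = 106.0 GPa, ρ = 4549 kg/m³, cost = 39.00 $/kg
  alloy L: E = 63.22 GPa, ρ = 2230 kg/m³, cost = 4.170 $/kg
  alloy A: E = 215.1 GPa, ρ = 8300 kg/m³, cost = 58.40 $/kg
  alloy S: E = 208.7 GPa, ρ = 7849 kg/m³, cost = 0.6200 $/kg
  alloy S: M = 42.9 MN·m per $
  alloy L: M = 6.80 MN·m per $
  alloy J: M = 0.597 MN·m per $
  alloy A: M = 0.444 MN·m per $
The maximum is for alloy S.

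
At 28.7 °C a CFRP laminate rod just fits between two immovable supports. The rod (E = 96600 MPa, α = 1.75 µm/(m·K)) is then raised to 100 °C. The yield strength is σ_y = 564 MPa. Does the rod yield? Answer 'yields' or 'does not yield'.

E = 96600 MPa = 96.60 GPa.
ΔT = 71.30 K. Constrained thermal stress σ = E·α·ΔT = 96.60×10³ MPa × 1.75×10⁻⁶ × 71.30 = 12.1 MPa (compressive).
Compare to σ_y = 564 MPa: σ < σ_y, so it does not yield.

does not yield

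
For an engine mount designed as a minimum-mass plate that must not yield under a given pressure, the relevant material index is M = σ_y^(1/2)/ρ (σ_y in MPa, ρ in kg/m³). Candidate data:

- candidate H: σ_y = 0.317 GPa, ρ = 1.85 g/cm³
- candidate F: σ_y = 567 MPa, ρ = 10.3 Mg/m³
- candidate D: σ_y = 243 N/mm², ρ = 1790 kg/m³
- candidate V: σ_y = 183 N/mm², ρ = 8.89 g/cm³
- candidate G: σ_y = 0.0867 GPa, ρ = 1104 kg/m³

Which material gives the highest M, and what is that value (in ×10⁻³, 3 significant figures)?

candidate H, M = 9.62×10⁻³

Normalizing units and computing the index:
  candidate H: σ_y = 317.0 MPa, ρ = 1850 kg/m³
  candidate F: σ_y = 567.0 MPa, ρ = 10300 kg/m³
  candidate D: σ_y = 243.0 MPa, ρ = 1790 kg/m³
  candidate V: σ_y = 183.0 MPa, ρ = 8890 kg/m³
  candidate G: σ_y = 86.70 MPa, ρ = 1104 kg/m³
  candidate H: M = 9.62×10⁻³
  candidate D: M = 8.71×10⁻³
  candidate G: M = 8.43×10⁻³
  candidate F: M = 2.31×10⁻³
  candidate V: M = 1.52×10⁻³
Candidate H ranks first.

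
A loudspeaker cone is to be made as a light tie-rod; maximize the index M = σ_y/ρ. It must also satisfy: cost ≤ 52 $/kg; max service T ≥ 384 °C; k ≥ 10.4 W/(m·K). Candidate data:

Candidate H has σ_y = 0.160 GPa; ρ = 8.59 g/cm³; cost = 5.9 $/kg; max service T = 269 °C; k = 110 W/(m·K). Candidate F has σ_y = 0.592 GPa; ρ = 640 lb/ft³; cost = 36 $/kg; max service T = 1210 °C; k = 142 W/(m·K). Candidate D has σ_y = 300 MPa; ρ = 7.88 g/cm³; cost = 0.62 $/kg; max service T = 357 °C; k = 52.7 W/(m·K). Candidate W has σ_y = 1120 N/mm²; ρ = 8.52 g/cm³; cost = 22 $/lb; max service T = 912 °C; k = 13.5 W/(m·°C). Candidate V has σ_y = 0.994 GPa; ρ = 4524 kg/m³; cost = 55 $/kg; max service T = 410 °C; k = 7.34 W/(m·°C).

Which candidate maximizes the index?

Screen on constraints: cost ≤ 52 $/kg; max service T ≥ 384 °C; k ≥ 10.4 W/(m·K). Survivors: candidate F, candidate W.
Putting every candidate on a common basis:
  candidate F: σ_y = 592.0 MPa, ρ = 10250 kg/m³
  candidate W: σ_y = 1120 MPa, ρ = 8520 kg/m³
  candidate W: M = 131 kN·m/kg
  candidate F: M = 57.7 kN·m/kg
The maximum is for candidate W.

candidate W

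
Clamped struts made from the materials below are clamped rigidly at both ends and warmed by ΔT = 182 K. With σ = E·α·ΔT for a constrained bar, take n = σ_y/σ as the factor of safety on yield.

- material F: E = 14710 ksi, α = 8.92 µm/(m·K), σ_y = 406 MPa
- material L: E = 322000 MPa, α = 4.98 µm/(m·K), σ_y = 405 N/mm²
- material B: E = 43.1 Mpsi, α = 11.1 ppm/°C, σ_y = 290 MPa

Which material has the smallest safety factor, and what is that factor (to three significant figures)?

material B, n = 0.483

Per material, after unit conversion:
  material F: E = 101.4, α = 8.92, σ_y = 406.0 → σ = 165 MPa, n = 2.47
  material L: E = 322.0, α = 4.98, σ_y = 405.0 → σ = 292 MPa, n = 1.39
  material B: E = 297.2, α = 11.1, σ_y = 290.0 → σ = 600 MPa, n = 0.483
The minimum is material B at n = 0.483.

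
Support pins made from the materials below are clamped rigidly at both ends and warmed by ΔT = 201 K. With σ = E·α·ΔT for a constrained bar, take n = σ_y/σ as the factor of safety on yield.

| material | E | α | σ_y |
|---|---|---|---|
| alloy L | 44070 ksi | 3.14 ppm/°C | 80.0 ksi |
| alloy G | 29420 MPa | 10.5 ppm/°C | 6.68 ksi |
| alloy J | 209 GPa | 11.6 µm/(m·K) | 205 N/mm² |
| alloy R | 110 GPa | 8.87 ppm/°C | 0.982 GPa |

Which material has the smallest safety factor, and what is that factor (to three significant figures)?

alloy J, n = 0.421

With everything in SI (GPa, ×10⁻⁶/K, MPa):
  alloy L: E = 303.9, α = 3.14, σ_y = 551.6 → σ = 192 MPa, n = 2.88
  alloy G: E = 29.42, α = 10.5, σ_y = 46.06 → σ = 62.1 MPa, n = 0.742
  alloy J: E = 209.0, α = 11.6, σ_y = 205.0 → σ = 487 MPa, n = 0.421
  alloy R: E = 110.0, α = 8.87, σ_y = 982.0 → σ = 196 MPa, n = 5.01
The minimum is alloy J at n = 0.421.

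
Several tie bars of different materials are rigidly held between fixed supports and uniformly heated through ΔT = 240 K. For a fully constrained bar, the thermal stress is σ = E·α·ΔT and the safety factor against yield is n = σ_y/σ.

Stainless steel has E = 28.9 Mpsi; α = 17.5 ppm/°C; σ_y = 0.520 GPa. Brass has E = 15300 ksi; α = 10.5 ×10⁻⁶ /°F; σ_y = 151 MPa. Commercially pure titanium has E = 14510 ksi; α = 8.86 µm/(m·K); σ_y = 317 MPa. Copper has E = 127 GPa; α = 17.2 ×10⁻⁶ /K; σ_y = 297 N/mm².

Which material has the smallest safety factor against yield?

With everything in SI (GPa, ×10⁻⁶/K, MPa):
  stainless steel: E = 199.3, α = 17.5, σ_y = 520.0 → σ = 837 MPa, n = 0.621
  brass: E = 105.5, α = 18.9, σ_y = 151.0 → σ = 479 MPa, n = 0.316
  commercially pure titanium: E = 100.0, α = 8.86, σ_y = 317.0 → σ = 213 MPa, n = 1.49
  copper: E = 127.0, α = 17.2, σ_y = 297.0 → σ = 524 MPa, n = 0.567
The minimum is brass at n = 0.316.

brass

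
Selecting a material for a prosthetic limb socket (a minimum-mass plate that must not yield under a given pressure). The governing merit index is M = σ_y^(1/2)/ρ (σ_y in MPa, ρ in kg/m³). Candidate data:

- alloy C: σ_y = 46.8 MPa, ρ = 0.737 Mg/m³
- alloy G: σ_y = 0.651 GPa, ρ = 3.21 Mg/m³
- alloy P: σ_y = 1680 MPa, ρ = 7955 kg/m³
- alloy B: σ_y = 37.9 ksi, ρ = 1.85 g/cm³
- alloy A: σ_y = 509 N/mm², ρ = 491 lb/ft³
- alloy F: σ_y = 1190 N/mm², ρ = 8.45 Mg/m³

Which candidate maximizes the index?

alloy C

Convert each candidate to consistent units, then evaluate M:
  alloy C: σ_y = 46.80 MPa, ρ = 737.0 kg/m³
  alloy G: σ_y = 651.0 MPa, ρ = 3210 kg/m³
  alloy P: σ_y = 1680 MPa, ρ = 7955 kg/m³
  alloy B: σ_y = 261.3 MPa, ρ = 1850 kg/m³
  alloy A: σ_y = 509.0 MPa, ρ = 7865 kg/m³
  alloy F: σ_y = 1190 MPa, ρ = 8450 kg/m³
  alloy C: M = 9.28×10⁻³
  alloy B: M = 8.74×10⁻³
  alloy G: M = 7.95×10⁻³
  alloy P: M = 5.15×10⁻³
  alloy F: M = 4.08×10⁻³
  alloy A: M = 2.87×10⁻³
Alloy C ranks first.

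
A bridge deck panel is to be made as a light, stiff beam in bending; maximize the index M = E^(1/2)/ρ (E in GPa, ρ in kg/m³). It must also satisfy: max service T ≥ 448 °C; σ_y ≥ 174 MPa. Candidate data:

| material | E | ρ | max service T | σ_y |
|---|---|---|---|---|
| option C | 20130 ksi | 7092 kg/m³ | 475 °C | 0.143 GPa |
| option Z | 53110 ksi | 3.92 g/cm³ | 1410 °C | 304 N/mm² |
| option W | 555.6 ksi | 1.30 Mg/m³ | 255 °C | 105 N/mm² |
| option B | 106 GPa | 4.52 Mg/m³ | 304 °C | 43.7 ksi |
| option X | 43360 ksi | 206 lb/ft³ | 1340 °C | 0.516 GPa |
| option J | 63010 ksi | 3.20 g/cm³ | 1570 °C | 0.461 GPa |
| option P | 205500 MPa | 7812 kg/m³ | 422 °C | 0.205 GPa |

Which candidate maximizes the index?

Screen on constraints: max service T ≥ 448 °C; σ_y ≥ 174 MPa. Survivors: option Z, option X, option J.
In SI units:
  option Z: E = 366.2 GPa, ρ = 3920 kg/m³
  option X: E = 299.0 GPa, ρ = 3300 kg/m³
  option J: E = 434.4 GPa, ρ = 3200 kg/m³
  option J: M = 6.51×10⁻³
  option X: M = 5.24×10⁻³
  option Z: M = 4.88×10⁻³
Option J ranks first.

option J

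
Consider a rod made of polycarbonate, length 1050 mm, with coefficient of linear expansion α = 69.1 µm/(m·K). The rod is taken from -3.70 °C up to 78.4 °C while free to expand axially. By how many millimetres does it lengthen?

5.96 mm

ΔT = 78.4 − (-3.70) = 82.10 K.
ΔL = α·L₀·ΔT = 69.1×10⁻⁶ × 1050 mm × 82.10 K = 5.96 mm.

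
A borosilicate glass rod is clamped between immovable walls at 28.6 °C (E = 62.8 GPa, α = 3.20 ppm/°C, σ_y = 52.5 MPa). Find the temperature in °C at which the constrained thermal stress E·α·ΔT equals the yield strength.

290 °C

E·α·ΔT = 52.50 MPa ⇒ ΔT = 52.50 / (62.80×10³ × 3.20×10⁻⁶) = 261.2 K.
T = 28.6 + 261.2 = 289.8 °C.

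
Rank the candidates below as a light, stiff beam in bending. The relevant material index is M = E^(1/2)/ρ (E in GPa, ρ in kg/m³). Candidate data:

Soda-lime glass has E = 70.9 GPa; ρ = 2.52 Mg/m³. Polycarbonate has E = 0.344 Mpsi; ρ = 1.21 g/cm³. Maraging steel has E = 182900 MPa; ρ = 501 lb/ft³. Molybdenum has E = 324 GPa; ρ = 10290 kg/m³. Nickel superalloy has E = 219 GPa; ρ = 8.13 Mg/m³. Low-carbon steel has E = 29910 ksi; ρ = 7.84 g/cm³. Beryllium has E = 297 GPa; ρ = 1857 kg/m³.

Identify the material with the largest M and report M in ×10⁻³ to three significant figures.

beryllium, M = 9.28×10⁻³

In SI units:
  soda-lime glass: E = 70.90 GPa, ρ = 2520 kg/m³
  polycarbonate: E = 2.372 GPa, ρ = 1210 kg/m³
  maraging steel: E = 182.9 GPa, ρ = 8025 kg/m³
  molybdenum: E = 324.0 GPa, ρ = 10290 kg/m³
  nickel superalloy: E = 219.0 GPa, ρ = 8130 kg/m³
  low-carbon steel: E = 206.2 GPa, ρ = 7840 kg/m³
  beryllium: E = 297.0 GPa, ρ = 1857 kg/m³
  beryllium: M = 9.28×10⁻³
  soda-lime glass: M = 3.34×10⁻³
  low-carbon steel: M = 1.83×10⁻³
  nickel superalloy: M = 1.82×10⁻³
  molybdenum: M = 1.75×10⁻³
  maraging steel: M = 1.69×10⁻³
  polycarbonate: M = 1.27×10⁻³
The maximum is for beryllium.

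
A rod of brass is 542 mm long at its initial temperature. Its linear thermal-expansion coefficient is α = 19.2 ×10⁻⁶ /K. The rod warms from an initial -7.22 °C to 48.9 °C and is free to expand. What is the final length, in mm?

ΔT = 48.9 − (-7.22) = 56.12 K.
ΔL = α·L₀·ΔT = 19.2×10⁻⁶ × 542 mm × 56.12 K = 0.584 mm.
L = L₀ + ΔL = 542 + 0.584 = 542.58 mm.

542.58 mm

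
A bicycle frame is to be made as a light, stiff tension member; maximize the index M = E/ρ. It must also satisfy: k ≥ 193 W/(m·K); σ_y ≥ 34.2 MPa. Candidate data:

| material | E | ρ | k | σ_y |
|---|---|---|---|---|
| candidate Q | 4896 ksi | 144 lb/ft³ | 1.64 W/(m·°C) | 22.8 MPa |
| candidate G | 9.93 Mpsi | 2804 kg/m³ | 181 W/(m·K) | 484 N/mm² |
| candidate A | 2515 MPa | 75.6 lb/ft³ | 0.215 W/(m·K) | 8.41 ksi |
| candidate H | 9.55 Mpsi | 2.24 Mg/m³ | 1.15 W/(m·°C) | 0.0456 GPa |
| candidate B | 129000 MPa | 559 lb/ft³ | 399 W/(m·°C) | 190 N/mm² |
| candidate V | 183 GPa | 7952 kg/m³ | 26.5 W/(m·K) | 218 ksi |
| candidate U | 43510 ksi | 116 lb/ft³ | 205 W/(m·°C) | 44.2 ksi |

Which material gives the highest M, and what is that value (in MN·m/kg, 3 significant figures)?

Screen on constraints: k ≥ 193 W/(m·K); σ_y ≥ 34.2 MPa. Survivors: candidate B, candidate U.
Normalizing units and computing the index:
  candidate B: E = 129.0 GPa, ρ = 8954 kg/m³
  candidate U: E = 300.0 GPa, ρ = 1858 kg/m³
  candidate U: M = 161 MN·m/kg
  candidate B: M = 14.4 MN·m/kg
Candidate U has the largest M.

candidate U, M = 161 MN·m/kg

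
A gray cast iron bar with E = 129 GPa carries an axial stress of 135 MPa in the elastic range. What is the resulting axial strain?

1.05×10⁻³

ε = σ/E = 135 / 129000 = 1.05×10⁻³.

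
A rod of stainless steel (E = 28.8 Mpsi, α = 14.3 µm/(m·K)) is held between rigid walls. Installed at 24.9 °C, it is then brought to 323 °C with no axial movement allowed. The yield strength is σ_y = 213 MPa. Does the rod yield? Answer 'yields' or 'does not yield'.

yields

E = 28.8 Mpsi = 198.6 GPa.
ΔT = 298.1 K. Constrained thermal stress σ = E·α·ΔT = 198.6×10³ MPa × 14.3×10⁻⁶ × 298.1 = 846 MPa (compressive).
Compare to σ_y = 213 MPa: σ ≥ σ_y, so it yields.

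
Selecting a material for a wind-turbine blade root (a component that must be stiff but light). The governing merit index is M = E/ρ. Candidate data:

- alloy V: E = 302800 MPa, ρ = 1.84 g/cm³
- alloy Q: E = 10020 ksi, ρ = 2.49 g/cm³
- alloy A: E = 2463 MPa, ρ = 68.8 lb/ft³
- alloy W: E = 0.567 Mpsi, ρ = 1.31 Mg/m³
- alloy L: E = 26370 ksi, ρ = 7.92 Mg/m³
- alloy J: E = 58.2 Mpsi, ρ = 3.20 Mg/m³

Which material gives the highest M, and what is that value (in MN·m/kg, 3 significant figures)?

alloy V, M = 165 MN·m/kg

In SI units:
  alloy V: E = 302.8 GPa, ρ = 1840 kg/m³
  alloy Q: E = 69.09 GPa, ρ = 2490 kg/m³
  alloy A: E = 2.463 GPa, ρ = 1102 kg/m³
  alloy W: E = 3.909 GPa, ρ = 1310 kg/m³
  alloy L: E = 181.8 GPa, ρ = 7920 kg/m³
  alloy J: E = 401.3 GPa, ρ = 3200 kg/m³
  alloy V: M = 165 MN·m/kg
  alloy J: M = 125 MN·m/kg
  alloy Q: M = 27.7 MN·m/kg
  alloy L: M = 23.0 MN·m/kg
  alloy W: M = 2.98 MN·m/kg
  alloy A: M = 2.23 MN·m/kg
Alloy V ranks first.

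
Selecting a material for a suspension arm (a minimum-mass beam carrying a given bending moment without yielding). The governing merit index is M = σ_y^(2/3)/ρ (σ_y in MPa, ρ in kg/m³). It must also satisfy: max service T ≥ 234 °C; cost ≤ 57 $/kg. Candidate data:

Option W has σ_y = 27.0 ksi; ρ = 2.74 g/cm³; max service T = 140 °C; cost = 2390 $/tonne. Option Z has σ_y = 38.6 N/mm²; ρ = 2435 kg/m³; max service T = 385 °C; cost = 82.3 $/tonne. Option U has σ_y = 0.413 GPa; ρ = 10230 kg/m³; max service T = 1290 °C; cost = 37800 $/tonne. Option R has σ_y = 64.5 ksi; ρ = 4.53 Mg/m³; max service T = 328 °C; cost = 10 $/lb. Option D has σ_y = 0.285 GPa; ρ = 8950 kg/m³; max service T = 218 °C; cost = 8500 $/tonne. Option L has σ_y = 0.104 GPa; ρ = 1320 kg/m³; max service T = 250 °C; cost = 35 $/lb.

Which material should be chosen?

option R

Screen on constraints: max service T ≥ 234 °C; cost ≤ 57 $/kg. Survivors: option Z, option U, option R.
Convert each candidate to consistent units, then evaluate M:
  option Z: σ_y = 38.60 MPa, ρ = 2435 kg/m³
  option U: σ_y = 413.0 MPa, ρ = 10230 kg/m³
  option R: σ_y = 444.7 MPa, ρ = 4530 kg/m³
  option R: M = 12.9×10⁻³
  option U: M = 5.42×10⁻³
  option Z: M = 4.69×10⁻³
The maximum is for option R.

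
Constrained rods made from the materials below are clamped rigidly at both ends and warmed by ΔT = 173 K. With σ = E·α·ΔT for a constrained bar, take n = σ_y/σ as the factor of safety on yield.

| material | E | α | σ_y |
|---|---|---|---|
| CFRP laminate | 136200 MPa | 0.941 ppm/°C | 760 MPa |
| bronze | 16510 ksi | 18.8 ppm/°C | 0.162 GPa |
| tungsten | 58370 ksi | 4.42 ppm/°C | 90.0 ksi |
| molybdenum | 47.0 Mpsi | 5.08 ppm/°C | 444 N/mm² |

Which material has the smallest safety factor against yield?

bronze

Converting E to GPa, α to ×10⁻⁶/K, σ_y to MPa, then σ and n for each:
  CFRP laminate: E = 136.2, α = 0.941, σ_y = 760.0 → σ = 22.2 MPa, n = 34.3
  bronze: E = 113.8, α = 18.8, σ_y = 162.0 → σ = 370 MPa, n = 0.438
  tungsten: E = 402.4, α = 4.42, σ_y = 620.5 → σ = 308 MPa, n = 2.02
  molybdenum: E = 324.1, α = 5.08, σ_y = 444.0 → σ = 285 MPa, n = 1.56
Smallest n: bronze with n = 0.438.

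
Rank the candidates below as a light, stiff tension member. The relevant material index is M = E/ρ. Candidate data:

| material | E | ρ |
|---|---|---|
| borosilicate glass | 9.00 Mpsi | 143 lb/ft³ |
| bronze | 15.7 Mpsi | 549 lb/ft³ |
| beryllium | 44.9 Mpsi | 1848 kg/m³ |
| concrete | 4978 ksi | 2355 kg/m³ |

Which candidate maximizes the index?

beryllium

Normalizing units and computing the index:
  borosilicate glass: E = 62.05 GPa, ρ = 2291 kg/m³
  bronze: E = 108.2 GPa, ρ = 8794 kg/m³
  beryllium: E = 309.6 GPa, ρ = 1848 kg/m³
  concrete: E = 34.32 GPa, ρ = 2355 kg/m³
  beryllium: M = 168 MN·m/kg
  borosilicate glass: M = 27.1 MN·m/kg
  concrete: M = 14.6 MN·m/kg
  bronze: M = 12.3 MN·m/kg
Beryllium has the largest M.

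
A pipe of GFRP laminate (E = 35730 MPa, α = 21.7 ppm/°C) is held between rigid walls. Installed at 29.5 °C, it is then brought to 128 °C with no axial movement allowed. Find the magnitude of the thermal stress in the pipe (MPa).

76.4 MPa

E = 35730 MPa = 35.73 GPa.
ΔT = 98.50 K. Constrained thermal stress σ = E·α·ΔT = 35.73×10³ MPa × 21.7×10⁻⁶ × 98.50 = 76.4 MPa (compressive).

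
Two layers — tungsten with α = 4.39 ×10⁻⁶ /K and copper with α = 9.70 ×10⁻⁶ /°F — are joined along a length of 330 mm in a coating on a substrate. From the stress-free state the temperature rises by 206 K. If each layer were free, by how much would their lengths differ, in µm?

copper: α = 9.70×10⁻⁶/°F × 9/5 = 17.5×10⁻⁶/K.
Δα = |4.39 − 17.5|×10⁻⁶/K = 13.1×10⁻⁶/K.
ΔL_mismatch = Δα·L·ΔT = 13.1×10⁻⁶ × 330.0 mm × 206.0 K = 888 µm.

888 µm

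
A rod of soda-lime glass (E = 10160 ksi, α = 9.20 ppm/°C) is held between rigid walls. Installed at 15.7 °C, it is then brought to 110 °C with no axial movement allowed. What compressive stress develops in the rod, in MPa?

60.8 MPa

E = 10160 ksi = 70.05 GPa.
ΔT = 94.30 K. Constrained thermal stress σ = E·α·ΔT = 70.05×10³ MPa × 9.20×10⁻⁶ × 94.30 = 60.8 MPa (compressive).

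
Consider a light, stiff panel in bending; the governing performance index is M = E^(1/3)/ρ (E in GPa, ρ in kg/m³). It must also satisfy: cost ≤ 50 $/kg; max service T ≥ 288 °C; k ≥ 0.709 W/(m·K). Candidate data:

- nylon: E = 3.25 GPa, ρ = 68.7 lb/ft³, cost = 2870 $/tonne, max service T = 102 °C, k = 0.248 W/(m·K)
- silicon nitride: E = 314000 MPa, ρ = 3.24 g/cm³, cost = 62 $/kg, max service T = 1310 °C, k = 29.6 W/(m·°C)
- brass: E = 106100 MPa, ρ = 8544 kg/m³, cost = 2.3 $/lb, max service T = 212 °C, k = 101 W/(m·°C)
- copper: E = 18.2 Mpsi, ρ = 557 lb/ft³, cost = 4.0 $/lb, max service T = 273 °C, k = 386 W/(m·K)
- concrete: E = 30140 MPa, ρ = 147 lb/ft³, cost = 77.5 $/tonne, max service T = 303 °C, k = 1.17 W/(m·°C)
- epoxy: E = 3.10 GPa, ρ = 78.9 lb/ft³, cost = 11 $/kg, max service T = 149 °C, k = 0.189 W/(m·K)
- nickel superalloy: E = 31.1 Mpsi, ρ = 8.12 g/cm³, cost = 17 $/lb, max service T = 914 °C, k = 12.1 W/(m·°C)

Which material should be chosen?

concrete

Screen on constraints: cost ≤ 50 $/kg; max service T ≥ 288 °C; k ≥ 0.709 W/(m·K). Survivors: concrete, nickel superalloy.
Normalizing units and computing the index:
  concrete: E = 30.14 GPa, ρ = 2355 kg/m³
  nickel superalloy: E = 214.4 GPa, ρ = 8120 kg/m³
  concrete: M = 1.32×10⁻³
  nickel superalloy: M = 0.737×10⁻³
The maximum is for concrete.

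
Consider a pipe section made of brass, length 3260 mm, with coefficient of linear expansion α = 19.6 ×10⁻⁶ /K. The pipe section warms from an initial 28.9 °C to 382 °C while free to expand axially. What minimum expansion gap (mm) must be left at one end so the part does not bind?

22.6 mm

ΔT = 382 − 28.9 = 353.1 K.
ΔL = α·L₀·ΔT = 19.6×10⁻⁶ × 3260 mm × 353.1 K = 22.6 mm.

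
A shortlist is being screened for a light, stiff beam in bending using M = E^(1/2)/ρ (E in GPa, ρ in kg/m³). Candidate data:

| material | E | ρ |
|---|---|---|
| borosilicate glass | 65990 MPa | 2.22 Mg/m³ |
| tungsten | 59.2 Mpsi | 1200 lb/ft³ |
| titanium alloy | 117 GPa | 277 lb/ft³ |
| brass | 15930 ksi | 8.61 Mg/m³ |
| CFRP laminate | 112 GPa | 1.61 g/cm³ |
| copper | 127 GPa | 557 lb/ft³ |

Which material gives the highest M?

CFRP laminate

After converting to SI:
  borosilicate glass: E = 65.99 GPa, ρ = 2220 kg/m³
  tungsten: E = 408.2 GPa, ρ = 19220 kg/m³
  titanium alloy: E = 117.0 GPa, ρ = 4437 kg/m³
  brass: E = 109.8 GPa, ρ = 8610 kg/m³
  CFRP laminate: E = 112.0 GPa, ρ = 1610 kg/m³
  copper: E = 127.0 GPa, ρ = 8922 kg/m³
  CFRP laminate: M = 6.57×10⁻³
  borosilicate glass: M = 3.66×10⁻³
  titanium alloy: M = 2.44×10⁻³
  copper: M = 1.26×10⁻³
  brass: M = 1.22×10⁻³
  tungsten: M = 1.05×10⁻³
Highest index: CFRP laminate.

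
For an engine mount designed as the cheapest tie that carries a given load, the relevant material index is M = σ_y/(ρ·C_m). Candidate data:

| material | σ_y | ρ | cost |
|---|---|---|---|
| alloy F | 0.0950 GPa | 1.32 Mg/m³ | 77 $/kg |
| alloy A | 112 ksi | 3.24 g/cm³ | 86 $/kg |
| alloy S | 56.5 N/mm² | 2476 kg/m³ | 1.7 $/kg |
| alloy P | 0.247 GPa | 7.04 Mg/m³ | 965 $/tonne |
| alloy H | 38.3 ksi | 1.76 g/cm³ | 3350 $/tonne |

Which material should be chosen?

Putting every candidate on a common basis:
  alloy F: σ_y = 95.00 MPa, ρ = 1320 kg/m³, cost = 77.00 $/kg
  alloy A: σ_y = 772.2 MPa, ρ = 3240 kg/m³, cost = 86.00 $/kg
  alloy S: σ_y = 56.50 MPa, ρ = 2476 kg/m³, cost = 1.700 $/kg
  alloy P: σ_y = 247.0 MPa, ρ = 7040 kg/m³, cost = 0.9650 $/kg
  alloy H: σ_y = 264.1 MPa, ρ = 1760 kg/m³, cost = 3.350 $/kg
  alloy H: M = 44.8 kN·m per $
  alloy P: M = 36.4 kN·m per $
  alloy S: M = 13.4 kN·m per $
  alloy A: M = 2.77 kN·m per $
  alloy F: M = 0.935 kN·m per $
Alloy H has the largest M.

alloy H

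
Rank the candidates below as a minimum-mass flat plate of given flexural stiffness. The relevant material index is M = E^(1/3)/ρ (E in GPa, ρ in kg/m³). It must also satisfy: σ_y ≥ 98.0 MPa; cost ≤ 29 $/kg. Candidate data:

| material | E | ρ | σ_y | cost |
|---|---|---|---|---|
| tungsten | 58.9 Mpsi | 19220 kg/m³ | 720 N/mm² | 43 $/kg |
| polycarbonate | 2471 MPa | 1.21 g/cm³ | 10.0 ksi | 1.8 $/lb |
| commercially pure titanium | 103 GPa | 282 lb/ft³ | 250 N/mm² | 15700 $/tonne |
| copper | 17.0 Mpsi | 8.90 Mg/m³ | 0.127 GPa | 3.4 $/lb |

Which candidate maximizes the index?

Screen on constraints: σ_y ≥ 98.0 MPa; cost ≤ 29 $/kg. Survivors: commercially pure titanium, copper.
After converting to SI:
  commercially pure titanium: E = 103.0 GPa, ρ = 4517 kg/m³
  copper: E = 117.2 GPa, ρ = 8900 kg/m³
  commercially pure titanium: M = 1.04×10⁻³
  copper: M = 0.550×10⁻³
Commercially pure titanium has the largest M.

commercially pure titanium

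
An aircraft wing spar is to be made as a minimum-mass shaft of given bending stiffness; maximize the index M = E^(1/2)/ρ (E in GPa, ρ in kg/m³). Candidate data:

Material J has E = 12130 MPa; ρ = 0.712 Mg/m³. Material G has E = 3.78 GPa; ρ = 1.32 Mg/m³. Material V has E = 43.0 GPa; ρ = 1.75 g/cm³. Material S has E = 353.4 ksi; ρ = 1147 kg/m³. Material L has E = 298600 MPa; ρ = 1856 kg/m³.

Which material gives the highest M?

Putting every candidate on a common basis:
  material J: E = 12.13 GPa, ρ = 712.0 kg/m³
  material G: E = 3.780 GPa, ρ = 1320 kg/m³
  material V: E = 43.00 GPa, ρ = 1750 kg/m³
  material S: E = 2.437 GPa, ρ = 1147 kg/m³
  material L: E = 298.6 GPa, ρ = 1856 kg/m³
  material L: M = 9.31×10⁻³
  material J: M = 4.89×10⁻³
  material V: M = 3.75×10⁻³
  material G: M = 1.47×10⁻³
  material S: M = 1.36×10⁻³
The maximum is for material L.

material L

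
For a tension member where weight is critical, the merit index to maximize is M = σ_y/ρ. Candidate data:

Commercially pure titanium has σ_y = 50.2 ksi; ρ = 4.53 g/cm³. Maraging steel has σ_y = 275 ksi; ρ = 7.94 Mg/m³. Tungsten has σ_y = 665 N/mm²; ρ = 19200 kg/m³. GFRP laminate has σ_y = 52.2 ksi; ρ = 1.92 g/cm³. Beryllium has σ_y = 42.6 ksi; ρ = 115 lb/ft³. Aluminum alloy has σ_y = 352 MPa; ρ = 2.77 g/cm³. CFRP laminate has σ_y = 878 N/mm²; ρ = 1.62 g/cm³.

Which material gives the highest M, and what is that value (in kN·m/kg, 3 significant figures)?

Putting every candidate on a common basis:
  commercially pure titanium: σ_y = 346.1 MPa, ρ = 4530 kg/m³
  maraging steel: σ_y = 1896 MPa, ρ = 7940 kg/m³
  tungsten: σ_y = 665.0 MPa, ρ = 19200 kg/m³
  GFRP laminate: σ_y = 359.9 MPa, ρ = 1920 kg/m³
  beryllium: σ_y = 293.7 MPa, ρ = 1842 kg/m³
  aluminum alloy: σ_y = 352.0 MPa, ρ = 2770 kg/m³
  CFRP laminate: σ_y = 878.0 MPa, ρ = 1620 kg/m³
  CFRP laminate: M = 542 kN·m/kg
  maraging steel: M = 239 kN·m/kg
  GFRP laminate: M = 187 kN·m/kg
  beryllium: M = 159 kN·m/kg
  aluminum alloy: M = 127 kN·m/kg
  commercially pure titanium: M = 76.4 kN·m/kg
  tungsten: M = 34.6 kN·m/kg
CFRP laminate has the largest M.

CFRP laminate, M = 542 kN·m/kg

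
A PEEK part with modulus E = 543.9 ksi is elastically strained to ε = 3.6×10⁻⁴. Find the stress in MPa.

E = 543.9 ksi = 3.750 GPa.
σ = E·ε = 3750 MPa × 3.6×10⁻⁴ = 1.35 MPa.

1.35 MPa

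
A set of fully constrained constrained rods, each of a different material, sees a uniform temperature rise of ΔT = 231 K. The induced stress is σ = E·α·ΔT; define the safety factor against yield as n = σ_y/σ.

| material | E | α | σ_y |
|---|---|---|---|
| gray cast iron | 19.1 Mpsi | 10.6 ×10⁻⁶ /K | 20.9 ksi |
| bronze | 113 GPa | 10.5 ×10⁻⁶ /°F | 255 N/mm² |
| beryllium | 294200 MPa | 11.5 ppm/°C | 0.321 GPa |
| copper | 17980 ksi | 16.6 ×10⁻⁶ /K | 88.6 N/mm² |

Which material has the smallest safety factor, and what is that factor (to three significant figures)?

Per material, after unit conversion:
  gray cast iron: E = 131.7, α = 10.6, σ_y = 144.1 → σ = 322 MPa, n = 0.447
  bronze: E = 113.0, α = 18.9, σ_y = 255.0 → σ = 493 MPa, n = 0.517
  beryllium: E = 294.2, α = 11.5, σ_y = 321.0 → σ = 782 MPa, n = 0.411
  copper: E = 124.0, α = 16.6, σ_y = 88.60 → σ = 475 MPa, n = 0.186
Smallest n: copper with n = 0.186.

copper, n = 0.186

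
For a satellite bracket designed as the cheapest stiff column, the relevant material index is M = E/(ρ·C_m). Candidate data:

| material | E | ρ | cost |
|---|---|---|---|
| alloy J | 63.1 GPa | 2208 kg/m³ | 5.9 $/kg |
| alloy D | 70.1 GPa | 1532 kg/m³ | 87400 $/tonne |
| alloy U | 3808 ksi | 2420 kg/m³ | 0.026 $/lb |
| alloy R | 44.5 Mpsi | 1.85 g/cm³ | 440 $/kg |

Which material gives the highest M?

alloy U

After converting to SI:
  alloy J: E = 63.10 GPa, ρ = 2208 kg/m³, cost = 5.900 $/kg
  alloy D: E = 70.10 GPa, ρ = 1532 kg/m³, cost = 87.40 $/kg
  alloy U: E = 26.26 GPa, ρ = 2420 kg/m³, cost = 0.05732 $/kg
  alloy R: E = 306.8 GPa, ρ = 1850 kg/m³, cost = 440.0 $/kg
  alloy U: M = 189 MN·m per $
  alloy J: M = 4.84 MN·m per $
  alloy D: M = 0.524 MN·m per $
  alloy R: M = 0.377 MN·m per $
Alloy U ranks first.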